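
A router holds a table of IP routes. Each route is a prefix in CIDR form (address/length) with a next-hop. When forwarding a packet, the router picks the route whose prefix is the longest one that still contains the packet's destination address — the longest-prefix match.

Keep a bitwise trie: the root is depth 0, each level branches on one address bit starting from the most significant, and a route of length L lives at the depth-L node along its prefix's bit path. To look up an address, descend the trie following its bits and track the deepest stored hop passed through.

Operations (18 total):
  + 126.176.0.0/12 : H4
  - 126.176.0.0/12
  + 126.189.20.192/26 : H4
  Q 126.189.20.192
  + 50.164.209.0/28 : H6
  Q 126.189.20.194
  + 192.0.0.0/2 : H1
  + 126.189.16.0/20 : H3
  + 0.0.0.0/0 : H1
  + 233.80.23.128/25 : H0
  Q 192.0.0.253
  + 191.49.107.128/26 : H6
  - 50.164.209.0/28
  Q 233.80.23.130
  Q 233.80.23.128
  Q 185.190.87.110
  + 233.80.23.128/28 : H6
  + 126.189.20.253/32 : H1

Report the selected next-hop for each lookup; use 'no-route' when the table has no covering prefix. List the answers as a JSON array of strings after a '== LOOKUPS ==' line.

Apply in order:
  + 126.176.0.0/12 (H4) depth=12
  - 126.176.0.0/12 clear@12
  + 126.189.20.192/26 (H4) depth=26
  Q 126.189.20.192: descend 01111110101111010001010011 ; hops seen [H4] ; pick H4
  + 50.164.209.0/28 (H6) depth=28
  Q 126.189.20.194: descend 01111110101111010001010011 ; hops seen [H4] ; pick H4
  + 192.0.0.0/2 (H1) depth=2
  + 126.189.16.0/20 (H3) depth=20
  + 0.0.0.0/0 (H1) depth=0
  + 233.80.23.128/25 (H0) depth=25
  Q 192.0.0.253: descend 11 ; hops seen [H1,H1] ; pick H1
  + 191.49.107.128/26 (H6) depth=26
  - 50.164.209.0/28 clear@28
  Q 233.80.23.130: descend 1110100101010000000101111 ; hops seen [H1,H1,H0] ; pick H0
  Q 233.80.23.128: descend 1110100101010000000101111 ; hops seen [H1,H1,H0] ; pick H0
  Q 185.190.87.110: descend 10111 ; hops seen [H1] ; pick H1
  + 233.80.23.128/28 (H6) depth=28
  + 126.189.20.253/32 (H1) depth=32

== LOOKUPS ==
["H4","H4","H1","H0","H0","H1"]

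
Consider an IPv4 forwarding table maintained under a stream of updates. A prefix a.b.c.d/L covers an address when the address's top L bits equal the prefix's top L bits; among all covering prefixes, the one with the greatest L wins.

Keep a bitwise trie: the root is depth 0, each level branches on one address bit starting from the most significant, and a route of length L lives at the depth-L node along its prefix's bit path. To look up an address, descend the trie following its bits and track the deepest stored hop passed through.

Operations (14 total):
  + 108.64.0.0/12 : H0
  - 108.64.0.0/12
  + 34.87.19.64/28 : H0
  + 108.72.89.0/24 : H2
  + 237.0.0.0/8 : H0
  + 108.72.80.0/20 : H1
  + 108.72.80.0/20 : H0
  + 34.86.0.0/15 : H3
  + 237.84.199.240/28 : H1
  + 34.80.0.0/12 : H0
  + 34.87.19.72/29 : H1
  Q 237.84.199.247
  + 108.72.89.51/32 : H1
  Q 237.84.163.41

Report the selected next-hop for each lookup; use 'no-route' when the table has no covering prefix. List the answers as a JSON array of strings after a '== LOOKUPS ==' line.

Trace:
  + 108.64.0.0/12 (H0) depth=12
  - 108.64.0.0/12 clear@12
  + 34.87.19.64/28 (H0) depth=28
  + 108.72.89.0/24 (H2) depth=24
  + 237.0.0.0/8 (H0) depth=8
  + 108.72.80.0/20 (H1) depth=20
  + 108.72.80.0/20 (H0) depth=20
  + 34.86.0.0/15 (H3) depth=15
  + 237.84.199.240/28 (H1) depth=28
  + 34.80.0.0/12 (H0) depth=12
  + 34.87.19.72/29 (H1) depth=29
  lookup 237.84.199.247: bits 1110110101010100110001111111 walk d0:-→d1:-→d2:-→d3:-→d4:-→d5:-→d6:-→d7:-→d8:H0→d9:-→d10:-→d11:-→d12:-→d13:-→d14:-→d15:-→d16:-→d17:-→d18:-→d19:-→d20:-→d21:-→d22:-→d23:-→d24:-→d25:-→d26:-→d27:-→d28:H1 -> H1
  + 108.72.89.51/32 (H1) depth=32
  lookup 237.84.163.41: bits 11101101010101001 walk d0:-→d1:-→d2:-→d3:-→d4:-→d5:-→d6:-→d7:-→d8:H0→d9:-→d10:-→d11:-→d12:-→d13:-→d14:-→d15:-→d16:-→d17:- -> H0

== LOOKUPS ==
["H1","H0"]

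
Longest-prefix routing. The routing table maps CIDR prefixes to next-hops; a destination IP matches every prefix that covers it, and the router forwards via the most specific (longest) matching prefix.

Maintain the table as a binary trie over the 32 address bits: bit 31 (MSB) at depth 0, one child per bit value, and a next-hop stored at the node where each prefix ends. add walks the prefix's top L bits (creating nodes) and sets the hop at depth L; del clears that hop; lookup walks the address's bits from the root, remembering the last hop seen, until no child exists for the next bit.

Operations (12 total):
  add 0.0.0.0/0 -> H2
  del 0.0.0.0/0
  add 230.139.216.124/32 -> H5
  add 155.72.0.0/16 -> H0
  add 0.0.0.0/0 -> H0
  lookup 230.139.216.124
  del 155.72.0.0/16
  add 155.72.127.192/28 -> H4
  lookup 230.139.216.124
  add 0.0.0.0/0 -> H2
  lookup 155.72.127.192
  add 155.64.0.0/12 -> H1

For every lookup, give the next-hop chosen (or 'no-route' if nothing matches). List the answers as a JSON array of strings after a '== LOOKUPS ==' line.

Trace:
  add 0.0.0.0/0 -> H2 at depth 0
  del 0.0.0.0/0 (clear depth 0)
  add 230.139.216.124/32 -> H5 at depth 32
  add 155.72.0.0/16 -> H0 at depth 16
  add 0.0.0.0/0 -> H0 at depth 0
  Q 230.139.216.124: descend 11100110100010111101100001111100 ; hops seen [H0,H5] ; pick H5
  del 155.72.0.0/16 (clear depth 16)
  add 155.72.127.192/28 -> H4 at depth 28
  Q 230.139.216.124: descend 11100110100010111101100001111100 ; hops seen [H0,H5] ; pick H5
  add 0.0.0.0/0 -> H2 at depth 0
  Q 155.72.127.192: descend 1001101101001000011111111100 ; hops seen [H2,H4] ; pick H4
  add 155.64.0.0/12 -> H1 at depth 12

== LOOKUPS ==
["H5","H5","H4"]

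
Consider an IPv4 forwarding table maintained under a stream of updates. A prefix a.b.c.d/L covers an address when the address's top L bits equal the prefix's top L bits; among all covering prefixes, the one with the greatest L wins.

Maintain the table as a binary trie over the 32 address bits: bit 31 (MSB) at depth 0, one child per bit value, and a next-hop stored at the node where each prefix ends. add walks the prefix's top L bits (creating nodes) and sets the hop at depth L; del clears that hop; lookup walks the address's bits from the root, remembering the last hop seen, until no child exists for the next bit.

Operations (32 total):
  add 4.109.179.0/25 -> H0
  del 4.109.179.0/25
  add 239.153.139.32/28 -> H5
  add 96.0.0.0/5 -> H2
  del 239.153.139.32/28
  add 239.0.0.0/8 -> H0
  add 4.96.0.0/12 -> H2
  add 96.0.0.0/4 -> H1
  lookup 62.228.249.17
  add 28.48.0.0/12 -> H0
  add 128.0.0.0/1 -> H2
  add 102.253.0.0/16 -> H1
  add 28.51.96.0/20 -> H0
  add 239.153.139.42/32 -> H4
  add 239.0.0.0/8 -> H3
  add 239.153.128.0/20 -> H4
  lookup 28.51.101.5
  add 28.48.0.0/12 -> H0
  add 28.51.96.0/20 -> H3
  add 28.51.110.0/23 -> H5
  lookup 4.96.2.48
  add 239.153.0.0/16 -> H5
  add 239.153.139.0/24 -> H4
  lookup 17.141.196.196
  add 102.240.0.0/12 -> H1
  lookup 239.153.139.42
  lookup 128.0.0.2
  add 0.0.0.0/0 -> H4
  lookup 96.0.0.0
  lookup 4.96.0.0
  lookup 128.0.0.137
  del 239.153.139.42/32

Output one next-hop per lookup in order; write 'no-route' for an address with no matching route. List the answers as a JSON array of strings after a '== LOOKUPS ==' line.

Trace:
  + 4.109.179.0/25 (H0) depth=25
  - 4.109.179.0/25 clear@25
  + 239.153.139.32/28 (H5) depth=28
  + 96.0.0.0/5 (H2) depth=5
  - 239.153.139.32/28 clear@28
  + 239.0.0.0/8 (H0) depth=8
  + 4.96.0.0/12 (H2) depth=12
  + 96.0.0.0/4 (H1) depth=4
  lookup 62.228.249.17: bits 00 walk d0:-→d1:-→d2:- -> no-route
  + 28.48.0.0/12 (H0) depth=12
  + 128.0.0.0/1 (H2) depth=1
  + 102.253.0.0/16 (H1) depth=16
  + 28.51.96.0/20 (H0) depth=20
  + 239.153.139.42/32 (H4) depth=32
  + 239.0.0.0/8 (H3) depth=8
  + 239.153.128.0/20 (H4) depth=20
  lookup 28.51.101.5: bits 00011100001100110110 walk d0:-→d1:-→d2:-→d3:-→d4:-→d5:-→d6:-→d7:-→d8:-→d9:-→d10:-→d11:-→d12:H0→d13:-→d14:-→d15:-→d16:-→d17:-→d18:-→d19:-→d20:H0 -> H0
  + 28.48.0.0/12 (H0) depth=12
  + 28.51.96.0/20 (H3) depth=20
  + 28.51.110.0/23 (H5) depth=23
  lookup 4.96.2.48: bits 000001000110 walk d0:-→d1:-→d2:-→d3:-→d4:-→d5:-→d6:-→d7:-→d8:-→d9:-→d10:-→d11:-→d12:H2 -> H2
  + 239.153.0.0/16 (H5) depth=16
  + 239.153.139.0/24 (H4) depth=24
  lookup 17.141.196.196: bits 0001 walk d0:-→d1:-→d2:-→d3:-→d4:- -> no-route
  + 102.240.0.0/12 (H1) depth=12
  lookup 239.153.139.42: bits 11101111100110011000101100101010 walk d0:-→d1:H2→d2:-→d3:-→d4:-→d5:-→d6:-→d7:-→d8:H3→d9:-→d10:-→d11:-→d12:-→d13:-→d14:-→d15:-→d16:H5→d17:-→d18:-→d19:-→d20:H4→d21:-→d22:-→d23:-→d24:H4→d25:-→d26:-→d27:-→d28:-→d29:-→d30:-→d31:-→d32:H4 -> H4
  lookup 128.0.0.2: bits 1 walk d0:-→d1:H2 -> H2
  + 0.0.0.0/0 (H4) depth=0
  lookup 96.0.0.0: bits 01100 walk d0:H4→d1:-→d2:-→d3:-→d4:H1→d5:H2 -> H2
  lookup 4.96.0.0: bits 000001000110 walk d0:H4→d1:-→d2:-→d3:-→d4:-→d5:-→d6:-→d7:-→d8:-→d9:-→d10:-→d11:-→d12:H2 -> H2
  lookup 128.0.0.137: bits 1 walk d0:H4→d1:H2 -> H2
  - 239.153.139.42/32 clear@32

== LOOKUPS ==
["no-route","H0","H2","no-route","H4","H2","H2","H2","H2"]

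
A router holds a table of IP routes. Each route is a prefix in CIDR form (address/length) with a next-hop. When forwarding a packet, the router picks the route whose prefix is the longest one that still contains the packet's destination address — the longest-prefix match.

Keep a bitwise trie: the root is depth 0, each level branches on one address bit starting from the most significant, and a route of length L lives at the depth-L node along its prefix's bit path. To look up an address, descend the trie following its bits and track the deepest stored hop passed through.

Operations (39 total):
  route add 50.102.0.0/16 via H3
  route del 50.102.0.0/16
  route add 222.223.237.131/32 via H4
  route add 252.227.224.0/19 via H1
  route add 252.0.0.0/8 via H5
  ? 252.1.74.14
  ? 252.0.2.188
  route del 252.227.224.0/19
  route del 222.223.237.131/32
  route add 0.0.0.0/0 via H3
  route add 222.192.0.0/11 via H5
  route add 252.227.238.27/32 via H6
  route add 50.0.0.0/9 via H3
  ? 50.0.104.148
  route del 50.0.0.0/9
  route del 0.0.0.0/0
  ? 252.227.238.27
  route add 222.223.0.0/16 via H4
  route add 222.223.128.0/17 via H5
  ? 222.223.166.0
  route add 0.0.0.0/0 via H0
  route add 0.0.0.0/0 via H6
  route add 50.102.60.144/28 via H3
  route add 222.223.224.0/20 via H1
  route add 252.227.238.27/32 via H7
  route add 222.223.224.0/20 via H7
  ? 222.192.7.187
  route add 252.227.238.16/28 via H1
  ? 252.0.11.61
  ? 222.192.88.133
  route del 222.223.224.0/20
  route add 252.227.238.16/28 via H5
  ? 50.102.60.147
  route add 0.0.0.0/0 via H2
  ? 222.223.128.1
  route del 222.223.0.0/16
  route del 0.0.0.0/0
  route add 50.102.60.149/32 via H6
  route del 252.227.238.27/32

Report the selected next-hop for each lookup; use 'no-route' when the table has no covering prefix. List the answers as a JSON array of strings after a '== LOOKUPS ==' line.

Trace:
  add 50.102.0.0/16 -> H3 at depth 16
  del 50.102.0.0/16 (clear depth 16)
  add 222.223.237.131/32 -> H4 at depth 32
  add 252.227.224.0/19 -> H1 at depth 19
  add 252.0.0.0/8 -> H5 at depth 8
  lookup 252.1.74.14: bits 11111100 walk d0:-→d1:-→d2:-→d3:-→d4:-→d5:-→d6:-→d7:-→d8:H5 -> H5
  lookup 252.0.2.188: bits 11111100 walk d0:-→d1:-→d2:-→d3:-→d4:-→d5:-→d6:-→d7:-→d8:H5 -> H5
  del 252.227.224.0/19 (clear depth 19)
  del 222.223.237.131/32 (clear depth 32)
  add 0.0.0.0/0 -> H3 at depth 0
  add 222.192.0.0/11 -> H5 at depth 11
  add 252.227.238.27/32 -> H6 at depth 32
  add 50.0.0.0/9 -> H3 at depth 9
  lookup 50.0.104.148: bits 001100100 walk d0:H3→d1:-→d2:-→d3:-→d4:-→d5:-→d6:-→d7:-→d8:-→d9:H3 -> H3
  del 50.0.0.0/9 (clear depth 9)
  del 0.0.0.0/0 (clear depth 0)
  lookup 252.227.238.27: bits 11111100111000111110111000011011 walk d0:-→d1:-→d2:-→d3:-→d4:-→d5:-→d6:-→d7:-→d8:H5→d9:-→d10:-→d11:-→d12:-→d13:-→d14:-→d15:-→d16:-→d17:-→d18:-→d19:-→d20:-→d21:-→d22:-→d23:-→d24:-→d25:-→d26:-→d27:-→d28:-→d29:-→d30:-→d31:-→d32:H6 -> H6
  add 222.223.0.0/16 -> H4 at depth 16
  add 222.223.128.0/17 -> H5 at depth 17
  lookup 222.223.166.0: bits 11011110110111111 walk d0:-→d1:-→d2:-→d3:-→d4:-→d5:-→d6:-→d7:-→d8:-→d9:-→d10:-→d11:H5→d12:-→d13:-→d14:-→d15:-→d16:H4→d17:H5 -> H5
  add 0.0.0.0/0 -> H0 at depth 0
  add 0.0.0.0/0 -> H6 at depth 0
  add 50.102.60.144/28 -> H3 at depth 28
  add 222.223.224.0/20 -> H1 at depth 20
  add 252.227.238.27/32 -> H7 at depth 32
  add 222.223.224.0/20 -> H7 at depth 20
  lookup 222.192.7.187: bits 11011110110 walk d0:H6→d1:-→d2:-→d3:-→d4:-→d5:-→d6:-→d7:-→d8:-→d9:-→d10:-→d11:H5 -> H5
  add 252.227.238.16/28 -> H1 at depth 28
  lookup 252.0.11.61: bits 11111100 walk d0:H6→d1:-→d2:-→d3:-→d4:-→d5:-→d6:-→d7:-→d8:H5 -> H5
  lookup 222.192.88.133: bits 11011110110 walk d0:H6→d1:-→d2:-→d3:-→d4:-→d5:-→d6:-→d7:-→d8:-→d9:-→d10:-→d11:H5 -> H5
  del 222.223.224.0/20 (clear depth 20)
  add 252.227.238.16/28 -> H5 at depth 28
  lookup 50.102.60.147: bits 0011001001100110001111001001 walk d0:H6→d1:-→d2:-→d3:-→d4:-→d5:-→d6:-→d7:-→d8:-→d9:-→d10:-→d11:-→d12:-→d13:-→d14:-→d15:-→d16:-→d17:-→d18:-→d19:-→d20:-→d21:-→d22:-→d23:-→d24:-→d25:-→d26:-→d27:-→d28:H3 -> H3
  add 0.0.0.0/0 -> H2 at depth 0
  lookup 222.223.128.1: bits 11011110110111111 walk d0:H2→d1:-→d2:-→d3:-→d4:-→d5:-→d6:-→d7:-→d8:-→d9:-→d10:-→d11:H5→d12:-→d13:-→d14:-→d15:-→d16:H4→d17:H5 -> H5
  del 222.223.0.0/16 (clear depth 16)
  del 0.0.0.0/0 (clear depth 0)
  add 50.102.60.149/32 -> H6 at depth 32
  del 252.227.238.27/32 (clear depth 32)

== LOOKUPS ==
["H5","H5","H3","H6","H5","H5","H5","H5","H3","H5"]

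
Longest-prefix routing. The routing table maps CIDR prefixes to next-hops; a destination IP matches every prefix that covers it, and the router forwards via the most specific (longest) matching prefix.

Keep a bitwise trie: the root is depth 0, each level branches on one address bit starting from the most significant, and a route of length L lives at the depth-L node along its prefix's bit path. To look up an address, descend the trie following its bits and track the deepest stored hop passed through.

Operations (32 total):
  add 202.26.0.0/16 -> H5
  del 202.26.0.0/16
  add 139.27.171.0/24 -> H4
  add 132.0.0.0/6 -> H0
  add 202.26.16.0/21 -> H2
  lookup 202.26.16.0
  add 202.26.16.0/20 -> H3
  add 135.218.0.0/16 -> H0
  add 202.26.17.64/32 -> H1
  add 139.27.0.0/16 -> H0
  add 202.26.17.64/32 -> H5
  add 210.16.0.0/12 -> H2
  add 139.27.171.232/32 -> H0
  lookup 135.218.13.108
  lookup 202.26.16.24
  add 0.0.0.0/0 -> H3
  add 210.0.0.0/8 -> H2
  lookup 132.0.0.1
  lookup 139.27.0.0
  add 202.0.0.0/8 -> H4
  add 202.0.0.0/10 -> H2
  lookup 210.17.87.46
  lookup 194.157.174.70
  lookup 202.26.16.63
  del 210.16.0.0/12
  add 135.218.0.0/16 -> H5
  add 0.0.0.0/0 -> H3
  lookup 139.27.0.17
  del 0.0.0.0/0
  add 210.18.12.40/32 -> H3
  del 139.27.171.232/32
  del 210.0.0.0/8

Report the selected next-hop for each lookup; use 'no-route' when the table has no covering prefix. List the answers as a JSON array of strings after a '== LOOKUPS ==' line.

Apply in order:
  + 202.26.0.0/16 (H5) depth=16
  - 202.26.0.0/16 clear@16
  + 139.27.171.0/24 (H4) depth=24
  + 132.0.0.0/6 (H0) depth=6
  + 202.26.16.0/21 (H2) depth=21
  ? 202.26.16.0  path d0:-→d1:-→d2:-→d3:-→d4:-→d5:-→d6:-→d7:-→d8:-→d9:-→d10:-→d11:-→d12:-→d13:-→d14:-→d15:-→d16:-→d17:-→d18:-→d19:-→d20:-→d21:H2  best=H2
  + 202.26.16.0/20 (H3) depth=20
  + 135.218.0.0/16 (H0) depth=16
  + 202.26.17.64/32 (H1) depth=32
  + 139.27.0.0/16 (H0) depth=16
  + 202.26.17.64/32 (H5) depth=32
  + 210.16.0.0/12 (H2) depth=12
  + 139.27.171.232/32 (H0) depth=32
  ? 135.218.13.108  path d0:-→d1:-→d2:-→d3:-→d4:-→d5:-→d6:H0→d7:-→d8:-→d9:-→d10:-→d11:-→d12:-→d13:-→d14:-→d15:-→d16:H0  best=H0
  ? 202.26.16.24  path d0:-→d1:-→d2:-→d3:-→d4:-→d5:-→d6:-→d7:-→d8:-→d9:-→d10:-→d11:-→d12:-→d13:-→d14:-→d15:-→d16:-→d17:-→d18:-→d19:-→d20:H3→d21:H2→d22:-→d23:-  best=H2
  + 0.0.0.0/0 (H3) depth=0
  + 210.0.0.0/8 (H2) depth=8
  ? 132.0.0.1  path d0:H3→d1:-→d2:-→d3:-→d4:-→d5:-→d6:H0  best=H0
  ? 139.27.0.0  path d0:H3→d1:-→d2:-→d3:-→d4:-→d5:-→d6:-→d7:-→d8:-→d9:-→d10:-→d11:-→d12:-→d13:-→d14:-→d15:-→d16:H0  best=H0
  + 202.0.0.0/8 (H4) depth=8
  + 202.0.0.0/10 (H2) depth=10
  ? 210.17.87.46  path d0:H3→d1:-→d2:-→d3:-→d4:-→d5:-→d6:-→d7:-→d8:H2→d9:-→d10:-→d11:-→d12:H2  best=H2
  ? 194.157.174.70  path d0:H3→d1:-→d2:-→d3:-→d4:-  best=H3
  ? 202.26.16.63  path d0:H3→d1:-→d2:-→d3:-→d4:-→d5:-→d6:-→d7:-→d8:H4→d9:-→d10:H2→d11:-→d12:-→d13:-→d14:-→d15:-→d16:-→d17:-→d18:-→d19:-→d20:H3→d21:H2→d22:-→d23:-  best=H2
  - 210.16.0.0/12 clear@12
  + 135.218.0.0/16 (H5) depth=16
  + 0.0.0.0/0 (H3) depth=0
  ? 139.27.0.17  path d0:H3→d1:-→d2:-→d3:-→d4:-→d5:-→d6:-→d7:-→d8:-→d9:-→d10:-→d11:-→d12:-→d13:-→d14:-→d15:-→d16:H0  best=H0
  - 0.0.0.0/0 clear@0
  + 210.18.12.40/32 (H3) depth=32
  - 139.27.171.232/32 clear@32
  - 210.0.0.0/8 clear@8

== LOOKUPS ==
["H2","H0","H2","H0","H0","H2","H3","H2","H0"]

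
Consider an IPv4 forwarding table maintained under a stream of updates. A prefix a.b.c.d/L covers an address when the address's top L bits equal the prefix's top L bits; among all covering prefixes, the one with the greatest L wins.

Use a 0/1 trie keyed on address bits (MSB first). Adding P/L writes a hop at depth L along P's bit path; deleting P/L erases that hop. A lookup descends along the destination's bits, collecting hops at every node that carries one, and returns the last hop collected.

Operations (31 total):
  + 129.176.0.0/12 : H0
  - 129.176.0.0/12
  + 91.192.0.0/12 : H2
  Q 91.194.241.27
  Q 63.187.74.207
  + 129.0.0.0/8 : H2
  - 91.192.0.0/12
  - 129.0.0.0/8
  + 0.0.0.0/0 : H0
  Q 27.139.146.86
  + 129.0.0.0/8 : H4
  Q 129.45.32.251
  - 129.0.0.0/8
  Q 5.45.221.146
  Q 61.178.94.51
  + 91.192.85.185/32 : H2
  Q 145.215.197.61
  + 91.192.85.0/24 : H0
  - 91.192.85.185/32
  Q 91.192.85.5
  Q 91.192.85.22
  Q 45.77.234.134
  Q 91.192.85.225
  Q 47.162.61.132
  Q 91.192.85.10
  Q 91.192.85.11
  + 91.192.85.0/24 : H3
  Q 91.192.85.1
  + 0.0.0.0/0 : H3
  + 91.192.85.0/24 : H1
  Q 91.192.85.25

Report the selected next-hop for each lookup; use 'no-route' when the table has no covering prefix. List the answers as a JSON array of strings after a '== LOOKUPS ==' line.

Trace:
  + 129.176.0.0/12 (H0) depth=12
  del 129.176.0.0/12 (clear depth 12)
  + 91.192.0.0/12 (H2) depth=12
  ? 91.194.241.27  path d0:-→d1:-→d2:-→d3:-→d4:-→d5:-→d6:-→d7:-→d8:-→d9:-→d10:-→d11:-→d12:H2  best=H2
  ? 63.187.74.207  path d0:-→d1:-  best=no-route
  + 129.0.0.0/8 (H2) depth=8
  del 91.192.0.0/12 (clear depth 12)
  del 129.0.0.0/8 (clear depth 8)
  + 0.0.0.0/0 (H0) depth=0
  ? 27.139.146.86  path d0:H0→d1:-  best=H0
  + 129.0.0.0/8 (H4) depth=8
  ? 129.45.32.251  path d0:H0→d1:-→d2:-→d3:-→d4:-→d5:-→d6:-→d7:-→d8:H4  best=H4
  del 129.0.0.0/8 (clear depth 8)
  ? 5.45.221.146  path d0:H0→d1:-  best=H0
  ? 61.178.94.51  path d0:H0→d1:-  best=H0
  + 91.192.85.185/32 (H2) depth=32
  ? 145.215.197.61  path d0:H0→d1:-→d2:-→d3:-  best=H0
  + 91.192.85.0/24 (H0) depth=24
  del 91.192.85.185/32 (clear depth 32)
  ? 91.192.85.5  path d0:H0→d1:-→d2:-→d3:-→d4:-→d5:-→d6:-→d7:-→d8:-→d9:-→d10:-→d11:-→d12:-→d13:-→d14:-→d15:-→d16:-→d17:-→d18:-→d19:-→d20:-→d21:-→d22:-→d23:-→d24:H0  best=H0
  ? 91.192.85.22  path d0:H0→d1:-→d2:-→d3:-→d4:-→d5:-→d6:-→d7:-→d8:-→d9:-→d10:-→d11:-→d12:-→d13:-→d14:-→d15:-→d16:-→d17:-→d18:-→d19:-→d20:-→d21:-→d22:-→d23:-→d24:H0  best=H0
  ? 45.77.234.134  path d0:H0→d1:-  best=H0
  ? 91.192.85.225  path d0:H0→d1:-→d2:-→d3:-→d4:-→d5:-→d6:-→d7:-→d8:-→d9:-→d10:-→d11:-→d12:-→d13:-→d14:-→d15:-→d16:-→d17:-→d18:-→d19:-→d20:-→d21:-→d22:-→d23:-→d24:H0→d25:-  best=H0
  ? 47.162.61.132  path d0:H0→d1:-  best=H0
  ? 91.192.85.10  path d0:H0→d1:-→d2:-→d3:-→d4:-→d5:-→d6:-→d7:-→d8:-→d9:-→d10:-→d11:-→d12:-→d13:-→d14:-→d15:-→d16:-→d17:-→d18:-→d19:-→d20:-→d21:-→d22:-→d23:-→d24:H0  best=H0
  ? 91.192.85.11  path d0:H0→d1:-→d2:-→d3:-→d4:-→d5:-→d6:-→d7:-→d8:-→d9:-→d10:-→d11:-→d12:-→d13:-→d14:-→d15:-→d16:-→d17:-→d18:-→d19:-→d20:-→d21:-→d22:-→d23:-→d24:H0  best=H0
  + 91.192.85.0/24 (H3) depth=24
  ? 91.192.85.1  path d0:H0→d1:-→d2:-→d3:-→d4:-→d5:-→d6:-→d7:-→d8:-→d9:-→d10:-→d11:-→d12:-→d13:-→d14:-→d15:-→d16:-→d17:-→d18:-→d19:-→d20:-→d21:-→d22:-→d23:-→d24:H3  best=H3
  + 0.0.0.0/0 (H3) depth=0
  + 91.192.85.0/24 (H1) depth=24
  ? 91.192.85.25  path d0:H3→d1:-→d2:-→d3:-→d4:-→d5:-→d6:-→d7:-→d8:-→d9:-→d10:-→d11:-→d12:-→d13:-→d14:-→d15:-→d16:-→d17:-→d18:-→d19:-→d20:-→d21:-→d22:-→d23:-→d24:H1  best=H1

== LOOKUPS ==
["H2","no-route","H0","H4","H0","H0","H0","H0","H0","H0","H0","H0","H0","H0","H3","H1"]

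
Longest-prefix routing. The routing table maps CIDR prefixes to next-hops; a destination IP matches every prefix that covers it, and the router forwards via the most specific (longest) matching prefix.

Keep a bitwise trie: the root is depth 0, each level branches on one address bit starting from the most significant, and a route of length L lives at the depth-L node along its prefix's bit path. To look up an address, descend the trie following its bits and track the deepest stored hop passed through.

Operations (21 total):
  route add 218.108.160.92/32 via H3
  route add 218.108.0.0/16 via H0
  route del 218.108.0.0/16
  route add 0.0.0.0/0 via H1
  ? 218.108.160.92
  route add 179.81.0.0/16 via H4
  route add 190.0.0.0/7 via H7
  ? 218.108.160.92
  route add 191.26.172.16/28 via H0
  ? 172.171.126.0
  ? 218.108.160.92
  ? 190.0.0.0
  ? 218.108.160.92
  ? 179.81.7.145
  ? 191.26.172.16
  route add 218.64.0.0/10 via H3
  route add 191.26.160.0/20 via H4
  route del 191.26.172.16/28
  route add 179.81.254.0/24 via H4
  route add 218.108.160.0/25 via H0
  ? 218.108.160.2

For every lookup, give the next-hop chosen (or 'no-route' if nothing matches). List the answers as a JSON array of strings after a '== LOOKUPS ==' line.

Apply in order:
  + 218.108.160.92/32 (H3) depth=32
  + 218.108.0.0/16 (H0) depth=16
  del 218.108.0.0/16 (clear depth 16)
  + 0.0.0.0/0 (H1) depth=0
  lookup 218.108.160.92: bits 11011010011011001010000001011100 walk d0:H1→d1:-→d2:-→d3:-→d4:-→d5:-→d6:-→d7:-→d8:-→d9:-→d10:-→d11:-→d12:-→d13:-→d14:-→d15:-→d16:-→d17:-→d18:-→d19:-→d20:-→d21:-→d22:-→d23:-→d24:-→d25:-→d26:-→d27:-→d28:-→d29:-→d30:-→d31:-→d32:H3 -> H3
  + 179.81.0.0/16 (H4) depth=16
  + 190.0.0.0/7 (H7) depth=7
  lookup 218.108.160.92: bits 11011010011011001010000001011100 walk d0:H1→d1:-→d2:-→d3:-→d4:-→d5:-→d6:-→d7:-→d8:-→d9:-→d10:-→d11:-→d12:-→d13:-→d14:-→d15:-→d16:-→d17:-→d18:-→d19:-→d20:-→d21:-→d22:-→d23:-→d24:-→d25:-→d26:-→d27:-→d28:-→d29:-→d30:-→d31:-→d32:H3 -> H3
  + 191.26.172.16/28 (H0) depth=28
  lookup 172.171.126.0: bits 101 walk d0:H1→d1:-→d2:-→d3:- -> H1
  lookup 218.108.160.92: bits 11011010011011001010000001011100 walk d0:H1→d1:-→d2:-→d3:-→d4:-→d5:-→d6:-→d7:-→d8:-→d9:-→d10:-→d11:-→d12:-→d13:-→d14:-→d15:-→d16:-→d17:-→d18:-→d19:-→d20:-→d21:-→d22:-→d23:-→d24:-→d25:-→d26:-→d27:-→d28:-→d29:-→d30:-→d31:-→d32:H3 -> H3
  lookup 190.0.0.0: bits 1011111 walk d0:H1→d1:-→d2:-→d3:-→d4:-→d5:-→d6:-→d7:H7 -> H7
  lookup 218.108.160.92: bits 11011010011011001010000001011100 walk d0:H1→d1:-→d2:-→d3:-→d4:-→d5:-→d6:-→d7:-→d8:-→d9:-→d10:-→d11:-→d12:-→d13:-→d14:-→d15:-→d16:-→d17:-→d18:-→d19:-→d20:-→d21:-→d22:-→d23:-→d24:-→d25:-→d26:-→d27:-→d28:-→d29:-→d30:-→d31:-→d32:H3 -> H3
  lookup 179.81.7.145: bits 1011001101010001 walk d0:H1→d1:-→d2:-→d3:-→d4:-→d5:-→d6:-→d7:-→d8:-→d9:-→d10:-→d11:-→d12:-→d13:-→d14:-→d15:-→d16:H4 -> H4
  lookup 191.26.172.16: bits 1011111100011010101011000001 walk d0:H1→d1:-→d2:-→d3:-→d4:-→d5:-→d6:-→d7:H7→d8:-→d9:-→d10:-→d11:-→d12:-→d13:-→d14:-→d15:-→d16:-→d17:-→d18:-→d19:-→d20:-→d21:-→d22:-→d23:-→d24:-→d25:-→d26:-→d27:-→d28:H0 -> H0
  + 218.64.0.0/10 (H3) depth=10
  + 191.26.160.0/20 (H4) depth=20
  del 191.26.172.16/28 (clear depth 28)
  + 179.81.254.0/24 (H4) depth=24
  + 218.108.160.0/25 (H0) depth=25
  lookup 218.108.160.2: bits 1101101001101100101000000 walk d0:H1→d1:-→d2:-→d3:-→d4:-→d5:-→d6:-→d7:-→d8:-→d9:-→d10:H3→d11:-→d12:-→d13:-→d14:-→d15:-→d16:-→d17:-→d18:-→d19:-→d20:-→d21:-→d22:-→d23:-→d24:-→d25:H0 -> H0

== LOOKUPS ==
["H3","H3","H1","H3","H7","H3","H4","H0","H0"]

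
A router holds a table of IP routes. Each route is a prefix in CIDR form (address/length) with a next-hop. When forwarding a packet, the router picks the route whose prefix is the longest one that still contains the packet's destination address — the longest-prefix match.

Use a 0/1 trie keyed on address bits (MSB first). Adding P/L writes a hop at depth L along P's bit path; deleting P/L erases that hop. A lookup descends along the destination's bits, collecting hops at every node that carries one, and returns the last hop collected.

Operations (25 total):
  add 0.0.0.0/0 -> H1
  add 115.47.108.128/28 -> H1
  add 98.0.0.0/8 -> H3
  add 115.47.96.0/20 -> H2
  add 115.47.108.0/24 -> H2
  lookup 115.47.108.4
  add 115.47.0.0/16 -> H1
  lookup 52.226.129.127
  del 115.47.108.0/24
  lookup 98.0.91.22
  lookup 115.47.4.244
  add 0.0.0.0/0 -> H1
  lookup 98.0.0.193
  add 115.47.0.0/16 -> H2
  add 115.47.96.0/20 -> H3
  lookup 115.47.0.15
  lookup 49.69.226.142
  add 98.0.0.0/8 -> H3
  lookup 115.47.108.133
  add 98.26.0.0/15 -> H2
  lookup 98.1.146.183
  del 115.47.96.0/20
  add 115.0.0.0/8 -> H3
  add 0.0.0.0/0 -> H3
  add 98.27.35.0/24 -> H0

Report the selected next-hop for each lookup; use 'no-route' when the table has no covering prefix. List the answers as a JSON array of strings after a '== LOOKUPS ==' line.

Process each operation:
  add 0.0.0.0/0 -> H1 at depth 0
  add 115.47.108.128/28 -> H1 at depth 28
  add 98.0.0.0/8 -> H3 at depth 8
  add 115.47.96.0/20 -> H2 at depth 20
  add 115.47.108.0/24 -> H2 at depth 24
  Q 115.47.108.4: descend 011100110010111101101100 ; hops seen [H1,H2,H2] ; pick H2
  add 115.47.0.0/16 -> H1 at depth 16
  Q 52.226.129.127: descend 0 ; hops seen [H1] ; pick H1
  del 115.47.108.0/24 (clear depth 24)
  Q 98.0.91.22: descend 01100010 ; hops seen [H1,H3] ; pick H3
  Q 115.47.4.244: descend 01110011001011110 ; hops seen [H1,H1] ; pick H1
  add 0.0.0.0/0 -> H1 at depth 0
  Q 98.0.0.193: descend 01100010 ; hops seen [H1,H3] ; pick H3
  add 115.47.0.0/16 -> H2 at depth 16
  add 115.47.96.0/20 -> H3 at depth 20
  Q 115.47.0.15: descend 01110011001011110 ; hops seen [H1,H2] ; pick H2
  Q 49.69.226.142: descend 0 ; hops seen [H1] ; pick H1
  add 98.0.0.0/8 -> H3 at depth 8
  Q 115.47.108.133: descend 0111001100101111011011001000 ; hops seen [H1,H2,H3,H1] ; pick H1
  add 98.26.0.0/15 -> H2 at depth 15
  Q 98.1.146.183: descend 01100010000 ; hops seen [H1,H3] ; pick H3
  del 115.47.96.0/20 (clear depth 20)
  add 115.0.0.0/8 -> H3 at depth 8
  add 0.0.0.0/0 -> H3 at depth 0
  add 98.27.35.0/24 -> H0 at depth 24

== LOOKUPS ==
["H2","H1","H3","H1","H3","H2","H1","H1","H3"]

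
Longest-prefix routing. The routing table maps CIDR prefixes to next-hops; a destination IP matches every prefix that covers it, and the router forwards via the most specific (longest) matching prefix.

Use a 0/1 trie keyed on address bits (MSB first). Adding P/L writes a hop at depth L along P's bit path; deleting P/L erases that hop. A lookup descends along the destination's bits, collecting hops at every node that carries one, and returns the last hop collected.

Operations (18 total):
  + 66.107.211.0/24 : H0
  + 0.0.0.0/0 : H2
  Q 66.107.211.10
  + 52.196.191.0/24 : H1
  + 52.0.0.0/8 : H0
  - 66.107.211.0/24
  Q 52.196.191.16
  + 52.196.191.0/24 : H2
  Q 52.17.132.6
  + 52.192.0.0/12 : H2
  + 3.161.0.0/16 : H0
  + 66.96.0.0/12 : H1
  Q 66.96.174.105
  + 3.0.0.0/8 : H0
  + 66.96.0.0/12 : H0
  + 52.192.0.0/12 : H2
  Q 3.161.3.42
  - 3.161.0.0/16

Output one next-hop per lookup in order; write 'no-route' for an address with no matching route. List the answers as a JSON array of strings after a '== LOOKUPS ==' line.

Apply in order:
  + 66.107.211.0/24 (H0) depth=24
  + 0.0.0.0/0 (H2) depth=0
  ? 66.107.211.10  path d0:H2→d1:-→d2:-→d3:-→d4:-→d5:-→d6:-→d7:-→d8:-→d9:-→d10:-→d11:-→d12:-→d13:-→d14:-→d15:-→d16:-→d17:-→d18:-→d19:-→d20:-→d21:-→d22:-→d23:-→d24:H0  best=H0
  + 52.196.191.0/24 (H1) depth=24
  + 52.0.0.0/8 (H0) depth=8
  - 66.107.211.0/24 clear@24
  ? 52.196.191.16  path d0:H2→d1:-→d2:-→d3:-→d4:-→d5:-→d6:-→d7:-→d8:H0→d9:-→d10:-→d11:-→d12:-→d13:-→d14:-→d15:-→d16:-→d17:-→d18:-→d19:-→d20:-→d21:-→d22:-→d23:-→d24:H1  best=H1
  + 52.196.191.0/24 (H2) depth=24
  ? 52.17.132.6  path d0:H2→d1:-→d2:-→d3:-→d4:-→d5:-→d6:-→d7:-→d8:H0  best=H0
  + 52.192.0.0/12 (H2) depth=12
  + 3.161.0.0/16 (H0) depth=16
  + 66.96.0.0/12 (H1) depth=12
  ? 66.96.174.105  path d0:H2→d1:-→d2:-→d3:-→d4:-→d5:-→d6:-→d7:-→d8:-→d9:-→d10:-→d11:-→d12:H1  best=H1
  + 3.0.0.0/8 (H0) depth=8
  + 66.96.0.0/12 (H0) depth=12
  + 52.192.0.0/12 (H2) depth=12
  ? 3.161.3.42  path d0:H2→d1:-→d2:-→d3:-→d4:-→d5:-→d6:-→d7:-→d8:H0→d9:-→d10:-→d11:-→d12:-→d13:-→d14:-→d15:-→d16:H0  best=H0
  - 3.161.0.0/16 clear@16

== LOOKUPS ==
["H0","H1","H0","H1","H0"]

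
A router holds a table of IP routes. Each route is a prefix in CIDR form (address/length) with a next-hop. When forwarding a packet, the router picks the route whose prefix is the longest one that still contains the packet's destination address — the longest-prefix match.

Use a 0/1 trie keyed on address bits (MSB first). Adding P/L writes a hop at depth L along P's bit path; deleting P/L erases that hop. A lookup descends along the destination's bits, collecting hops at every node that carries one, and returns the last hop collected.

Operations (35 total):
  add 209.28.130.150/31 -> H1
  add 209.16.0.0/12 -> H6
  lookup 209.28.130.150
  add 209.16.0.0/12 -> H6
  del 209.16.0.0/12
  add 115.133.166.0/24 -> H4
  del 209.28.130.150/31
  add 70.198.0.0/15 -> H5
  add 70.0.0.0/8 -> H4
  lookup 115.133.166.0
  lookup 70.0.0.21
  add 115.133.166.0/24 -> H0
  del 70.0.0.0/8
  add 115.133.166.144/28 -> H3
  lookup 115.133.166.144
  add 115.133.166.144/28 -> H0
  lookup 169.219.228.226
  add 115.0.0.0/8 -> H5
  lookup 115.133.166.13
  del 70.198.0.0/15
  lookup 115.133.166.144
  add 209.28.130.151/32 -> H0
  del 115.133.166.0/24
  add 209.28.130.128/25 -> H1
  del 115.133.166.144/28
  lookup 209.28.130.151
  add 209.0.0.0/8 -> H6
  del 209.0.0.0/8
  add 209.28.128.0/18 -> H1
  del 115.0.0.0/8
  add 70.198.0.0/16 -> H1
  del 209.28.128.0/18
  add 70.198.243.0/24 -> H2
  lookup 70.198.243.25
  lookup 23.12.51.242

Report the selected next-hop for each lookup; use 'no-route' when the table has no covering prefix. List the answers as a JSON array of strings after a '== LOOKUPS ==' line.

Process each operation:
  add 209.28.130.150/31 -> H1 at depth 31
  add 209.16.0.0/12 -> H6 at depth 12
  lookup 209.28.130.150: bits 1101000100011100100000101001011 walk d0:-→d1:-→d2:-→d3:-→d4:-→d5:-→d6:-→d7:-→d8:-→d9:-→d10:-→d11:-→d12:H6→d13:-→d14:-→d15:-→d16:-→d17:-→d18:-→d19:-→d20:-→d21:-→d22:-→d23:-→d24:-→d25:-→d26:-→d27:-→d28:-→d29:-→d30:-→d31:H1 -> H1
  add 209.16.0.0/12 -> H6 at depth 12
  del 209.16.0.0/12 (clear depth 12)
  add 115.133.166.0/24 -> H4 at depth 24
  del 209.28.130.150/31 (clear depth 31)
  add 70.198.0.0/15 -> H5 at depth 15
  add 70.0.0.0/8 -> H4 at depth 8
  lookup 115.133.166.0: bits 011100111000010110100110 walk d0:-→d1:-→d2:-→d3:-→d4:-→d5:-→d6:-→d7:-→d8:-→d9:-→d10:-→d11:-→d12:-→d13:-→d14:-→d15:-→d16:-→d17:-→d18:-→d19:-→d20:-→d21:-→d22:-→d23:-→d24:H4 -> H4
  lookup 70.0.0.21: bits 01000110 walk d0:-→d1:-→d2:-→d3:-→d4:-→d5:-→d6:-→d7:-→d8:H4 -> H4
  add 115.133.166.0/24 -> H0 at depth 24
  del 70.0.0.0/8 (clear depth 8)
  add 115.133.166.144/28 -> H3 at depth 28
  lookup 115.133.166.144: bits 0111001110000101101001101001 walk d0:-→d1:-→d2:-→d3:-→d4:-→d5:-→d6:-→d7:-→d8:-→d9:-→d10:-→d11:-→d12:-→d13:-→d14:-→d15:-→d16:-→d17:-→d18:-→d19:-→d20:-→d21:-→d22:-→d23:-→d24:H0→d25:-→d26:-→d27:-→d28:H3 -> H3
  add 115.133.166.144/28 -> H0 at depth 28
  lookup 169.219.228.226: bits 1 walk d0:-→d1:- -> no-route
  add 115.0.0.0/8 -> H5 at depth 8
  lookup 115.133.166.13: bits 011100111000010110100110 walk d0:-→d1:-→d2:-→d3:-→d4:-→d5:-→d6:-→d7:-→d8:H5→d9:-→d10:-→d11:-→d12:-→d13:-→d14:-→d15:-→d16:-→d17:-→d18:-→d19:-→d20:-→d21:-→d22:-→d23:-→d24:H0 -> H0
  del 70.198.0.0/15 (clear depth 15)
  lookup 115.133.166.144: bits 0111001110000101101001101001 walk d0:-→d1:-→d2:-→d3:-→d4:-→d5:-→d6:-→d7:-→d8:H5→d9:-→d10:-→d11:-→d12:-→d13:-→d14:-→d15:-→d16:-→d17:-→d18:-→d19:-→d20:-→d21:-→d22:-→d23:-→d24:H0→d25:-→d26:-→d27:-→d28:H0 -> H0
  add 209.28.130.151/32 -> H0 at depth 32
  del 115.133.166.0/24 (clear depth 24)
  add 209.28.130.128/25 -> H1 at depth 25
  del 115.133.166.144/28 (clear depth 28)
  lookup 209.28.130.151: bits 11010001000111001000001010010111 walk d0:-→d1:-→d2:-→d3:-→d4:-→d5:-→d6:-→d7:-→d8:-→d9:-→d10:-→d11:-→d12:-→d13:-→d14:-→d15:-→d16:-→d17:-→d18:-→d19:-→d20:-→d21:-→d22:-→d23:-→d24:-→d25:H1→d26:-→d27:-→d28:-→d29:-→d30:-→d31:-→d32:H0 -> H0
  add 209.0.0.0/8 -> H6 at depth 8
  del 209.0.0.0/8 (clear depth 8)
  add 209.28.128.0/18 -> H1 at depth 18
  del 115.0.0.0/8 (clear depth 8)
  add 70.198.0.0/16 -> H1 at depth 16
  del 209.28.128.0/18 (clear depth 18)
  add 70.198.243.0/24 -> H2 at depth 24
  lookup 70.198.243.25: bits 010001101100011011110011 walk d0:-→d1:-→d2:-→d3:-→d4:-→d5:-→d6:-→d7:-→d8:-→d9:-→d10:-→d11:-→d12:-→d13:-→d14:-→d15:-→d16:H1→d17:-→d18:-→d19:-→d20:-→d21:-→d22:-→d23:-→d24:H2 -> H2
  lookup 23.12.51.242: bits 0 walk d0:-→d1:- -> no-route

== LOOKUPS ==
["H1","H4","H4","H3","no-route","H0","H0","H0","H2","no-route"]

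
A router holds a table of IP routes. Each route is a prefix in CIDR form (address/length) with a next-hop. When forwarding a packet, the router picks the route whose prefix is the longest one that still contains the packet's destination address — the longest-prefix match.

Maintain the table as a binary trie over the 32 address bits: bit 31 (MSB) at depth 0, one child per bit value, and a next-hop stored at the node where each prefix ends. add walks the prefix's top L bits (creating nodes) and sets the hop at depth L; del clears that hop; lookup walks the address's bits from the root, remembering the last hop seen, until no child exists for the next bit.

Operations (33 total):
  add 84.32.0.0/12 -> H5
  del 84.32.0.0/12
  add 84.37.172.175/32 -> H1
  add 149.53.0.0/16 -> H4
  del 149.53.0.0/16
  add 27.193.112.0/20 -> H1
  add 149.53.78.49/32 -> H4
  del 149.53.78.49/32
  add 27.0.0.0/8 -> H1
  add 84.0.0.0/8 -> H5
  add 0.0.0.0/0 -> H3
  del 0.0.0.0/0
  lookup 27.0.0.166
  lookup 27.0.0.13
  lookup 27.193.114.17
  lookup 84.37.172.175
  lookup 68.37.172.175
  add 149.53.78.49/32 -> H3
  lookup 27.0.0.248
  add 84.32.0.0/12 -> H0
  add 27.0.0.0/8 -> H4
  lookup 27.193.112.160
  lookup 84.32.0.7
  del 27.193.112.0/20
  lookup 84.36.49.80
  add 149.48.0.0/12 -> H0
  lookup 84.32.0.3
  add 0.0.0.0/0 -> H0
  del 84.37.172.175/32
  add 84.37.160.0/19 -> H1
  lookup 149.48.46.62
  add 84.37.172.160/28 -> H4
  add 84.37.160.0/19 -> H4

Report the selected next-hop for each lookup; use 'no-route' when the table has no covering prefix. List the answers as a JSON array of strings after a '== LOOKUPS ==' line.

Apply in order:
  + 84.32.0.0/12 (H5) depth=12
  del 84.32.0.0/12 (clear depth 12)
  + 84.37.172.175/32 (H1) depth=32
  + 149.53.0.0/16 (H4) depth=16
  del 149.53.0.0/16 (clear depth 16)
  + 27.193.112.0/20 (H1) depth=20
  + 149.53.78.49/32 (H4) depth=32
  del 149.53.78.49/32 (clear depth 32)
  + 27.0.0.0/8 (H1) depth=8
  + 84.0.0.0/8 (H5) depth=8
  + 0.0.0.0/0 (H3) depth=0
  del 0.0.0.0/0 (clear depth 0)
  lookup 27.0.0.166: bits 00011011 walk d0:-→d1:-→d2:-→d3:-→d4:-→d5:-→d6:-→d7:-→d8:H1 -> H1
  lookup 27.0.0.13: bits 00011011 walk d0:-→d1:-→d2:-→d3:-→d4:-→d5:-→d6:-→d7:-→d8:H1 -> H1
  lookup 27.193.114.17: bits 00011011110000010111 walk d0:-→d1:-→d2:-→d3:-→d4:-→d5:-→d6:-→d7:-→d8:H1→d9:-→d10:-→d11:-→d12:-→d13:-→d14:-→d15:-→d16:-→d17:-→d18:-→d19:-→d20:H1 -> H1
  lookup 84.37.172.175: bits 01010100001001011010110010101111 walk d0:-→d1:-→d2:-→d3:-→d4:-→d5:-→d6:-→d7:-→d8:H5→d9:-→d10:-→d11:-→d12:-→d13:-→d14:-→d15:-→d16:-→d17:-→d18:-→d19:-→d20:-→d21:-→d22:-→d23:-→d24:-→d25:-→d26:-→d27:-→d28:-→d29:-→d30:-→d31:-→d32:H1 -> H1
  lookup 68.37.172.175: bits 010 walk d0:-→d1:-→d2:-→d3:- -> no-route
  + 149.53.78.49/32 (H3) depth=32
  lookup 27.0.0.248: bits 00011011 walk d0:-→d1:-→d2:-→d3:-→d4:-→d5:-→d6:-→d7:-→d8:H1 -> H1
  + 84.32.0.0/12 (H0) depth=12
  + 27.0.0.0/8 (H4) depth=8
  lookup 27.193.112.160: bits 00011011110000010111 walk d0:-→d1:-→d2:-→d3:-→d4:-→d5:-→d6:-→d7:-→d8:H4→d9:-→d10:-→d11:-→d12:-→d13:-→d14:-→d15:-→d16:-→d17:-→d18:-→d19:-→d20:H1 -> H1
  lookup 84.32.0.7: bits 0101010000100 walk d0:-→d1:-→d2:-→d3:-→d4:-→d5:-→d6:-→d7:-→d8:H5→d9:-→d10:-→d11:-→d12:H0→d13:- -> H0
  del 27.193.112.0/20 (clear depth 20)
  lookup 84.36.49.80: bits 010101000010010 walk d0:-→d1:-→d2:-→d3:-→d4:-→d5:-→d6:-→d7:-→d8:H5→d9:-→d10:-→d11:-→d12:H0→d13:-→d14:-→d15:- -> H0
  + 149.48.0.0/12 (H0) depth=12
  lookup 84.32.0.3: bits 0101010000100 walk d0:-→d1:-→d2:-→d3:-→d4:-→d5:-→d6:-→d7:-→d8:H5→d9:-→d10:-→d11:-→d12:H0→d13:- -> H0
  + 0.0.0.0/0 (H0) depth=0
  del 84.37.172.175/32 (clear depth 32)
  + 84.37.160.0/19 (H1) depth=19
  lookup 149.48.46.62: bits 1001010100110 walk d0:H0→d1:-→d2:-→d3:-→d4:-→d5:-→d6:-→d7:-→d8:-→d9:-→d10:-→d11:-→d12:H0→d13:- -> H0
  + 84.37.172.160/28 (H4) depth=28
  + 84.37.160.0/19 (H4) depth=19

== LOOKUPS ==
["H1","H1","H1","H1","no-route","H1","H1","H0","H0","H0","H0"]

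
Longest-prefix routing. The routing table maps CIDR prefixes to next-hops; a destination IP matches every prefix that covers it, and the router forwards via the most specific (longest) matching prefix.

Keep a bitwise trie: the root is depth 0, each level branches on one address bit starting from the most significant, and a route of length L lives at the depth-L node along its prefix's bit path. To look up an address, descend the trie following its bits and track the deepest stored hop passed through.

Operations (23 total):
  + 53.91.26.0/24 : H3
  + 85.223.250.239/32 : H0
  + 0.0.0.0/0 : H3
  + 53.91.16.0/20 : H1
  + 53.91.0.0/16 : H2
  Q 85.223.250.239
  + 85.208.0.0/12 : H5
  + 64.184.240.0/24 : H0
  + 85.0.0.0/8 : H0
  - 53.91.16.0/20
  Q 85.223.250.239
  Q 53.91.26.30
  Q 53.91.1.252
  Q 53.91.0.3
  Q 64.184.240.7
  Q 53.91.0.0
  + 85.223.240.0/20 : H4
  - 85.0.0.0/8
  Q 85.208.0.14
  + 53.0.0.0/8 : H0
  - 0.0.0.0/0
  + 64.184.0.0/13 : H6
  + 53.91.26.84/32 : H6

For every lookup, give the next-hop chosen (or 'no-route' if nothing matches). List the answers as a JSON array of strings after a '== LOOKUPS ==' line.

Trace:
  + 53.91.26.0/24 (H3) depth=24
  + 85.223.250.239/32 (H0) depth=32
  + 0.0.0.0/0 (H3) depth=0
  + 53.91.16.0/20 (H1) depth=20
  + 53.91.0.0/16 (H2) depth=16
  ? 85.223.250.239  path d0:H3→d1:-→d2:-→d3:-→d4:-→d5:-→d6:-→d7:-→d8:-→d9:-→d10:-→d11:-→d12:-→d13:-→d14:-→d15:-→d16:-→d17:-→d18:-→d19:-→d20:-→d21:-→d22:-→d23:-→d24:-→d25:-→d26:-→d27:-→d28:-→d29:-→d30:-→d31:-→d32:H0  best=H0
  + 85.208.0.0/12 (H5) depth=12
  + 64.184.240.0/24 (H0) depth=24
  + 85.0.0.0/8 (H0) depth=8
  del 53.91.16.0/20 (clear depth 20)
  ? 85.223.250.239  path d0:H3→d1:-→d2:-→d3:-→d4:-→d5:-→d6:-→d7:-→d8:H0→d9:-→d10:-→d11:-→d12:H5→d13:-→d14:-→d15:-→d16:-→d17:-→d18:-→d19:-→d20:-→d21:-→d22:-→d23:-→d24:-→d25:-→d26:-→d27:-→d28:-→d29:-→d30:-→d31:-→d32:H0  best=H0
  ? 53.91.26.30  path d0:H3→d1:-→d2:-→d3:-→d4:-→d5:-→d6:-→d7:-→d8:-→d9:-→d10:-→d11:-→d12:-→d13:-→d14:-→d15:-→d16:H2→d17:-→d18:-→d19:-→d20:-→d21:-→d22:-→d23:-→d24:H3  best=H3
  ? 53.91.1.252  path d0:H3→d1:-→d2:-→d3:-→d4:-→d5:-→d6:-→d7:-→d8:-→d9:-→d10:-→d11:-→d12:-→d13:-→d14:-→d15:-→d16:H2→d17:-→d18:-→d19:-  best=H2
  ? 53.91.0.3  path d0:H3→d1:-→d2:-→d3:-→d4:-→d5:-→d6:-→d7:-→d8:-→d9:-→d10:-→d11:-→d12:-→d13:-→d14:-→d15:-→d16:H2→d17:-→d18:-→d19:-  best=H2
  ? 64.184.240.7  path d0:H3→d1:-→d2:-→d3:-→d4:-→d5:-→d6:-→d7:-→d8:-→d9:-→d10:-→d11:-→d12:-→d13:-→d14:-→d15:-→d16:-→d17:-→d18:-→d19:-→d20:-→d21:-→d22:-→d23:-→d24:H0  best=H0
  ? 53.91.0.0  path d0:H3→d1:-→d2:-→d3:-→d4:-→d5:-→d6:-→d7:-→d8:-→d9:-→d10:-→d11:-→d12:-→d13:-→d14:-→d15:-→d16:H2→d17:-→d18:-→d19:-  best=H2
  + 85.223.240.0/20 (H4) depth=20
  del 85.0.0.0/8 (clear depth 8)
  ? 85.208.0.14  path d0:H3→d1:-→d2:-→d3:-→d4:-→d5:-→d6:-→d7:-→d8:-→d9:-→d10:-→d11:-→d12:H5  best=H5
  + 53.0.0.0/8 (H0) depth=8
  del 0.0.0.0/0 (clear depth 0)
  + 64.184.0.0/13 (H6) depth=13
  + 53.91.26.84/32 (H6) depth=32

== LOOKUPS ==
["H0","H0","H3","H2","H2","H0","H2","H5"]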